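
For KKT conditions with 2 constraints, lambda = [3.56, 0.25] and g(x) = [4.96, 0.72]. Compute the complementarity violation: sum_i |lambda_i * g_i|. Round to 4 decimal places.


KKT complementary slackness check:
lambda_1 * g_1 = 3.56 * 4.96 = 17.6576
lambda_2 * g_2 = 0.25 * 0.72 = 0.18
Total violation = 17.6576 + 0.18 = 17.8376


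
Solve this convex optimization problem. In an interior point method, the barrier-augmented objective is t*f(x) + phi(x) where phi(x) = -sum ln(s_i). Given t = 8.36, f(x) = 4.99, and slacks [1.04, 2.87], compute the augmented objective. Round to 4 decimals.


Step 1: Compute log-barrier.
ln values: [0.0392, 1.0543]
phi = -(0.0392 + 1.0543) = -1.0935
Step 2: Compute augmented objective.
t*f(x) = 8.36*4.99 = 41.7164
Total = 41.7164 - 1.0935 = 40.6229


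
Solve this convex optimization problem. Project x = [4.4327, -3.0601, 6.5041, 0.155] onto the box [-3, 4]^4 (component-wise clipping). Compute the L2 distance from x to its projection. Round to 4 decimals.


Project each component onto [-3, 4].
clip(4.4327) = 4.0, clip(-3.0601) = -3.0, clip(6.5041) = 4.0, clip(0.155) = 0.155
Projection = [4.0, -3.0, 4.0, 0.155]
Squared diffs: [0.1872, 0.0036, 6.2705, 0.0]
Distance = sqrt(6.4613) = 2.5419


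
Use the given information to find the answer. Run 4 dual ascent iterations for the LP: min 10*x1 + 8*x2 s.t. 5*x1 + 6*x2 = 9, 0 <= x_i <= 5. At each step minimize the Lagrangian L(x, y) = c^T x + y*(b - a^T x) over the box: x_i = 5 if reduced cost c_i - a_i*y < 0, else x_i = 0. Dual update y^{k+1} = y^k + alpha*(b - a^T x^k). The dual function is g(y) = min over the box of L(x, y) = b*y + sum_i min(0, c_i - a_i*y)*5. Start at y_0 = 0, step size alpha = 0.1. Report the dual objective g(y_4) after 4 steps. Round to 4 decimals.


Dual ascent for LP: min 10*x1 + 8*x2, 5*x1 + 6*x2 = 9, 0 <= x_i <= 5
Step 1: y^k = 0.0, reduced costs: (10.0, 8.0)
  x^k = (0.0, 0.0), subgradient = b - a^T x = 9.0
  y^{k+1} = 0.0 + 0.1*9.0 = 0.9
Step 2: y^k = 0.9, reduced costs: (5.5, 2.6)
  x^k = (0.0, 0.0), subgradient = b - a^T x = 9.0
  y^{k+1} = 0.9 + 0.1*9.0 = 1.8
Step 3: y^k = 1.8, reduced costs: (1.0, -2.8)
  x^k = (0.0, 5.0), subgradient = b - a^T x = -21.0
  y^{k+1} = 1.8 + 0.1*-21.0 = -0.3
Step 4: y^k = -0.3, reduced costs: (11.5, 9.8)
  x^k = (0.0, 0.0), subgradient = b - a^T x = 9.0
  y^{k+1} = -0.3 + 0.1*9.0 = 0.6
Dual objective at y_4 = 0.6: reduced costs (7.0, 4.4), box minimizer x = (0.0, 0.0)
g(y_4) = b*y + (c1 - a1*y)*x1 + (c2 - a2*y)*x2 = 9*0.6 + 7.0*0.0 + 4.4*0.0 = 5.4 + 0.0 + 0.0 = 5.4


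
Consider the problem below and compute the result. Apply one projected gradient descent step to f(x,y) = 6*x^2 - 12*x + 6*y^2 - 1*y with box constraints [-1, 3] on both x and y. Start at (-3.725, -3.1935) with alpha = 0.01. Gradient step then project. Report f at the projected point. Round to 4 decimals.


Step 1: Compute gradient at (-3.725, -3.1935).
grad_x = 2*6*-3.725 - 12 = -56.7
grad_y = 2*6*-3.1935 - 1 = -39.322
Step 2: Gradient step.
x_raw = -3.725 - 0.01*-56.7 = -3.158
y_raw = -3.1935 - 0.01*-39.322 = -2.8003
Step 3: Project onto [-1, 3].
x_proj = clip(-3.158) = -1.0
y_proj = clip(-2.8003) = -1.0
Step 4: Evaluate f.
f(-1.0, -1.0) = 25.0


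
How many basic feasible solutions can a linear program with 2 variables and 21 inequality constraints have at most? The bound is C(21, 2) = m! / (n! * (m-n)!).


Each vertex corresponds to some choice of n active constraints out of m, so the number of vertices is at most C(m, n) = m! / (n!(m-n)!).
m = 21, n = 2
Numerator: 21 * 20
Denominator: 2! = 2
C(21, 2) = 210


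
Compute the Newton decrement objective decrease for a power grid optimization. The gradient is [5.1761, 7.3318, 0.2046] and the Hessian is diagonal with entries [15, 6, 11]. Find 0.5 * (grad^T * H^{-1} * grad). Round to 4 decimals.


Step 1: H is diagonal, so H^(-1) * g = [0.3451, 1.222, 0.0186].
Step 2: g^T H^(-1) g = sum_i g_i^2 / H_ii
  = (5.1761)^2/15 + (7.3318)^2/6 + (0.2046)^2/11
  = 1.7861 + 8.9592 + 0.0038 = 10.7492
Step 3: Objective decrease = 0.5 * g^T H^(-1) g = 5.3746


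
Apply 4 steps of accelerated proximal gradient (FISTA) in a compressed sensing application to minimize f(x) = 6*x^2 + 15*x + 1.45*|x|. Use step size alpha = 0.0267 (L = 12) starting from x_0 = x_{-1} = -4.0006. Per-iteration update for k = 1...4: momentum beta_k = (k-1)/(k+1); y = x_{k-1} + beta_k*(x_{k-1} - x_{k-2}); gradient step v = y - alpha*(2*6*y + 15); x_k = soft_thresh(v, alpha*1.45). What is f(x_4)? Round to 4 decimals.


FISTA on f(x) = 6*x^2 + 15*x + 1.45*|x|
L = 12, alpha = 0.0267
Iteration 1: beta = 0.0, y = -4.0006 + 0.0*(-4.0006 + 4.0006) = -4.0006
  grad(y) = -33.0072, v = y - alpha*grad = -3.1193
  prox(v) = soft_thresh(-3.1193, 0.0387) = -3.0806
Iteration 2: beta = 0.3333, y = -3.0806 + 0.3333*(-3.0806 + 4.0006) = -2.7739
  grad(y) = -18.2871, v = y - alpha*grad = -2.2857
  prox(v) = soft_thresh(-2.2857, 0.0387) = -2.2469
Iteration 3: beta = 0.5, y = -2.2469 + 0.5*(-2.2469 + 3.0806) = -1.8301
  grad(y) = -6.9614, v = y - alpha*grad = -1.6442
  prox(v) = soft_thresh(-1.6442, 0.0387) = -1.6055
Iteration 4: beta = 0.6, y = -1.6055 + 0.6*(-1.6055 + 2.2469) = -1.2207
  grad(y) = 0.3517, v = y - alpha*grad = -1.2301
  prox(v) = soft_thresh(-1.2301, 0.0387) = -1.1914
f(x_4) = 6*(-1.1914)^2 + 15*(-1.1914) + 1.45*|-1.1914| = -7.6269


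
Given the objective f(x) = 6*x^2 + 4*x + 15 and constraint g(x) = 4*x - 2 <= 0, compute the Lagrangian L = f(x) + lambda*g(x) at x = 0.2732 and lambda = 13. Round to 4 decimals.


Step 1: Evaluate f(x).
f(0.2732) = 6*0.2732^2 + 4*0.2732 + 15 = 16.5406
Step 2: Evaluate g(x).
g(0.2732) = 4*0.2732 - 2 = -0.9072
Step 3: Compute Lagrangian.
L = 16.5406 + 13*-0.9072 = 4.747


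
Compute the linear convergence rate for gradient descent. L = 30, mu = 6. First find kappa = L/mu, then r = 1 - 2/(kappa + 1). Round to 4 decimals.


Step 1: Compute the condition number.
kappa = L/mu = 30/6 = 5.0
Step 2: Compute the convergence rate.
r = 1 - 2/(kappa + 1) = 1 - 2*mu/(L + mu) = (L - mu)/(L + mu) = 24/36 = 0.6667


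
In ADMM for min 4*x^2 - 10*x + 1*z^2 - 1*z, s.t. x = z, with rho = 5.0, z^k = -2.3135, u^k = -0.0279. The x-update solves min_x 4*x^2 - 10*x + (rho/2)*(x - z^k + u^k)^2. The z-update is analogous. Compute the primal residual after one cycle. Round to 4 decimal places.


ADMM iteration with rho = 5.0, z^k = -2.3135, u^k = -0.0279
Step 1: x-update.
Minimize 4*x^2 - 10*x + (5.0/2)*(x + 2.3135 - 0.0279)^2
FOC: (2*4 + 5.0)*x = 10 + 5.0*(-2.3135 + 0.0279)
x^{k+1} = -0.1098
Step 2: z-update.
Minimize 1*z^2 - 1*z + (5.0/2)*(-0.1098 - z - 0.0279)^2
FOC: (2*1 + 5.0)*z = 1 + 5.0*(-0.1098 - 0.0279)
z^{k+1} = 0.0445
Step 3: u-update.
u^{k+1} = -0.0279 - 0.1098 - 0.0445 = -0.1822
Step 4: Primal residual = |-0.1098 - 0.0445| = 0.1543


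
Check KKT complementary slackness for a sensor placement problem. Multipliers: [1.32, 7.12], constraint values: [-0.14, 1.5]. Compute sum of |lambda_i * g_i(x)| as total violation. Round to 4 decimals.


KKT complementary slackness check:
lambda_1 * g_1 = 1.32 * -0.14 = -0.1848
lambda_2 * g_2 = 7.12 * 1.5 = 10.68
Total violation = 0.1848 + 10.68 = 10.8648


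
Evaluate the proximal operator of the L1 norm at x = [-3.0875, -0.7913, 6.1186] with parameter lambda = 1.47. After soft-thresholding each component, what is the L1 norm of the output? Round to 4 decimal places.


Soft-thresholding with lambda = 1.47:
prox(-3.0875) = sign(-3.0875)*max(|-3.0875| - 1.47, 0) = -1.6175
prox(-0.7913) = sign(-0.7913)*max(|-0.7913| - 1.47, 0) = 0.0
prox(6.1186) = sign(6.1186)*max(|6.1186| - 1.47, 0) = 4.6486
prox(x) = [-1.6175, 0.0, 4.6486]
||prox(x)||_1 = 1.6175 + 0.0 + 4.6486 = 6.2661


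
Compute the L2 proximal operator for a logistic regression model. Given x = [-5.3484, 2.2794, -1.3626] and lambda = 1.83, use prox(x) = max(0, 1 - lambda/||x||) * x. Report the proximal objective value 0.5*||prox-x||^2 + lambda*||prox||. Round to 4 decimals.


Step 1: Compute ||x||.
||x|| = 5.9714
Step 2: Compute scaling factor.
scale = max(0, 1 - 1.83/5.9714) = 0.6935
Step 3: prox(x) = [-3.7093, 1.5809, -0.945]
||prox(x)|| = 4.1414
Step 4: Proximal objective.
0.5*||prox-x||^2 = 1.6745
lambda*||prox|| = 7.5788
Total = 9.2532


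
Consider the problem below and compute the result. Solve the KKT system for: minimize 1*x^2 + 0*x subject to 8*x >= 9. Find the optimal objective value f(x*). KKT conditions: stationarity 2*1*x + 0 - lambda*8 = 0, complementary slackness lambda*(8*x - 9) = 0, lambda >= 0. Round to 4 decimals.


Step 1: Try lambda = 0 (constraint inactive).
x_unc = 0/(2*1) = 0.0
Check: 8*0.0 = 0.0 < 9 -- violated!
Step 2: Constraint must be active: 8*x = 9
x* = 9/8 = 1.125
lambda = (2*1*1.125 + 0)/8 = 0.2813
Step 3: Compute optimal value.
f(x*) = 1*1.125^2 + 0*1.125 = 1.2656


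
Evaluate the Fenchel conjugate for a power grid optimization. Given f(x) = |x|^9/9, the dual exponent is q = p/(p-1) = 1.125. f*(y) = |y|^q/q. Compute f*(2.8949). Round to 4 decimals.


The conjugate exponent q satisfies 1/p + 1/q = 1.
p = 9, so q = 9/(9 - 1) = 1.125
|y|^q = 2.8949^1.125 = 3.3063
f*(2.8949) = 3.3063 / 1.125 = 2.9389


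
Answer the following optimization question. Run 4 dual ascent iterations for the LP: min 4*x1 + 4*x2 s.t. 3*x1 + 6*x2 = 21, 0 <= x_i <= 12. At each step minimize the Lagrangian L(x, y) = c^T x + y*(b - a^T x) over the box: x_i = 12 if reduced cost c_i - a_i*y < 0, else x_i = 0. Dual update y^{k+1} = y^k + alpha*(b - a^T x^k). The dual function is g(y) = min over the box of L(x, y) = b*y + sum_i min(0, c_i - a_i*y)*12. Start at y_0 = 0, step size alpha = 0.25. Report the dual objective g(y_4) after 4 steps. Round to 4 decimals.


Dual ascent for LP: min 4*x1 + 4*x2, 3*x1 + 6*x2 = 21, 0 <= x_i <= 12
Step 1: y^k = 0.0, reduced costs: (4.0, 4.0)
  x^k = (0.0, 0.0), subgradient = b - a^T x = 21.0
  y^{k+1} = 0.0 + 0.25*21.0 = 5.25
Step 2: y^k = 5.25, reduced costs: (-11.75, -27.5)
  x^k = (12.0, 12.0), subgradient = b - a^T x = -87.0
  y^{k+1} = 5.25 + 0.25*-87.0 = -16.5
Step 3: y^k = -16.5, reduced costs: (53.5, 103.0)
  x^k = (0.0, 0.0), subgradient = b - a^T x = 21.0
  y^{k+1} = -16.5 + 0.25*21.0 = -11.25
Step 4: y^k = -11.25, reduced costs: (37.75, 71.5)
  x^k = (0.0, 0.0), subgradient = b - a^T x = 21.0
  y^{k+1} = -11.25 + 0.25*21.0 = -6.0
Dual objective at y_4 = -6.0: reduced costs (22.0, 40.0), box minimizer x = (0.0, 0.0)
g(y_4) = b*y + (c1 - a1*y)*x1 + (c2 - a2*y)*x2 = 21*(-6.0) + 22.0*0.0 + 40.0*0.0 = -126.0 + 0.0 + 0.0 = -126.0


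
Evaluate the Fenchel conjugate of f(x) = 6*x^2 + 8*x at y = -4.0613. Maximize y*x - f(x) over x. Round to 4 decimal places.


f*(y) = sup_x {y*x - a*x^2 - b*x} = sup_x {(y-b)*x - a*x^2}
FOC: (y - b) - 2a*x = 0 => x* = (y - b)/(2a)
x* = (-4.0613 - 8)/(2*6) = -1.0051
f*(-4.0613) = (y-b)^2/(4a) = (-4.0613 - 8)^2/(4*6)
= 145.475/24 = 6.0615


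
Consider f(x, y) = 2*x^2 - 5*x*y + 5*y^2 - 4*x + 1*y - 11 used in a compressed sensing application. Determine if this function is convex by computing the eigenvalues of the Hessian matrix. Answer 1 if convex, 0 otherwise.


The Hessian of f(x,y) = 2*x^2 - 5*x*y + 5*y^2 - 4*x + 1*y - 11 is:
H = [[4, -5], [-5, 10]]
Trace = 4 + 10 = 14
Determinant = 4*10 - (-5)^2 = 15
Discriminant = (14)^2 - 4*15 = 136.0
Eigenvalues: lambda_1 = 1.169, lambda_2 = 12.831
The function is convex.

1


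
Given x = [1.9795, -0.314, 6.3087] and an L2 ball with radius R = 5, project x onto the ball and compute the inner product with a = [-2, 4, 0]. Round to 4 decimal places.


Step 1: Compute ||x|| (intermediates to 6 decimals).
||x|| = sqrt(1.9795^2 + (-0.314)^2 + 6.3087^2) = 6.619419
Step 2: Project.
Since ||x|| > R, scale = R/||x|| = 5/6.619419 = 0.755353, proj(x) = scale * x
proj(x) = [1.495221, -0.237181, 4.765295]
Step 3: Dot product.
a^T * proj(x) = -2*1.495221 + 4*(-0.237181) + 0*4.765295 = -3.9392


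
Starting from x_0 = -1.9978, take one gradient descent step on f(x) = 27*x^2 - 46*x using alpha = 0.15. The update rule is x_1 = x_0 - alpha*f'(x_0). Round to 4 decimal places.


We compute the gradient at x_0 and apply the update.
f'(x) = 54*x - 46
f'(-1.9978) = 54*-1.9978 - 46 = -153.8812
x_1 = -1.9978 - 0.15*-153.8812 = 21.0844


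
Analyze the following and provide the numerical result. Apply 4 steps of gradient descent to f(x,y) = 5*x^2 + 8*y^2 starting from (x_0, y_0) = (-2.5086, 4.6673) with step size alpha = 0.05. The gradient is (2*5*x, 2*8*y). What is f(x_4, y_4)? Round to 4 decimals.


Gradient descent on f(x,y) = 5*x^2 + 8*y^2.
Starting point: (-2.5086, 4.6673), alpha = 0.05
Step 1: grad_x = 2*5*-2.5086 = -25.086, grad_y = 2*8*4.6673 = 74.6768
  x_1 = -2.5086 - 0.05*-25.086 = -1.2543
  y_1 = 4.6673 - 0.05*74.6768 = 0.9335
Step 2: grad_x = 2*5*-1.2543 = -12.543, grad_y = 2*8*0.9335 = 14.9354
  x_2 = -1.2543 - 0.05*-12.543 = -0.6272
  y_2 = 0.9335 - 0.05*14.9354 = 0.1867
Step 3: grad_x = 2*5*-0.6272 = -6.2715, grad_y = 2*8*0.1867 = 2.9871
  x_3 = -0.6272 - 0.05*-6.2715 = -0.3136
  y_3 = 0.1867 - 0.05*2.9871 = 0.0373
Step 4: grad_x = 2*5*-0.3136 = -3.1358, grad_y = 2*8*0.0373 = 0.5974
  x_4 = -0.3136 - 0.05*-3.1358 = -0.1568
  y_4 = 0.0373 - 0.05*0.5974 = 0.0075
f(-0.1568, 0.0075) = 5*(-0.1568)^2 + 8*0.0075^2 = 0.1234


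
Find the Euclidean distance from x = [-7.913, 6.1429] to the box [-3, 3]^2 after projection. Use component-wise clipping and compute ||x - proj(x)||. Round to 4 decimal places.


Project each component onto [-3, 3].
clip(-7.913) = -3.0, clip(6.1429) = 3.0
Projection = [-3.0, 3.0]
Squared diffs: [24.1376, 9.8778]
Distance = sqrt(34.0154) = 5.8323


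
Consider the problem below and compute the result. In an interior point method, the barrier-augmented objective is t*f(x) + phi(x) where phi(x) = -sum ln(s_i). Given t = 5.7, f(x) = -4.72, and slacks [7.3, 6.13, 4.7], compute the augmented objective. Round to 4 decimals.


Step 1: Compute log-barrier.
ln values: [1.9879, 1.8132, 1.5476]
phi = -(1.9879 + 1.8132 + 1.5476) = -5.3486
Step 2: Compute augmented objective.
t*f(x) = 5.7*-4.72 = -26.904
Total = -26.904 - 5.3486 = -32.2526


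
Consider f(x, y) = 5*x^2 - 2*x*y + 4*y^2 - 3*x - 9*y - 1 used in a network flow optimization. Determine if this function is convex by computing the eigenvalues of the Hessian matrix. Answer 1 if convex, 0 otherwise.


The Hessian of f(x,y) = 5*x^2 - 2*x*y + 4*y^2 - 3*x - 9*y - 1 is:
H = [[10, -2], [-2, 8]]
Trace = 10 + 8 = 18
Determinant = 10*8 - (-2)^2 = 76
Discriminant = (18)^2 - 4*76 = 20.0
Eigenvalues: lambda_1 = 6.7639, lambda_2 = 11.2361
The function is convex.

1


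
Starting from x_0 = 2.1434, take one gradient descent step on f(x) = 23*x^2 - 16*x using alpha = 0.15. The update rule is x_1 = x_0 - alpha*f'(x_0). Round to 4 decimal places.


We compute the gradient at x_0 and apply the update.
f'(x) = 46*x - 16
f'(2.1434) = 46*2.1434 - 16 = 82.5964
x_1 = 2.1434 - 0.15*82.5964 = -10.2461


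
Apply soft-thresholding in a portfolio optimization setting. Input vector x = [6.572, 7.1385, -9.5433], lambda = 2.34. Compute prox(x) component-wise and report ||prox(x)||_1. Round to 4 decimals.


Soft-thresholding with lambda = 2.34:
prox(6.572) = sign(6.572)*max(|6.572| - 2.34, 0) = 4.232
prox(7.1385) = sign(7.1385)*max(|7.1385| - 2.34, 0) = 4.7985
prox(-9.5433) = sign(-9.5433)*max(|-9.5433| - 2.34, 0) = -7.2033
prox(x) = [4.232, 4.7985, -7.2033]
||prox(x)||_1 = 4.232 + 4.7985 + 7.2033 = 16.2338


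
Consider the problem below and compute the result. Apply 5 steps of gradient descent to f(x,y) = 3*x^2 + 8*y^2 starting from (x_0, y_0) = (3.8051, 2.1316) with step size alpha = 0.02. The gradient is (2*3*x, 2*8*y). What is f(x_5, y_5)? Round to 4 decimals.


Gradient descent on f(x,y) = 3*x^2 + 8*y^2.
Starting point: (3.8051, 2.1316), alpha = 0.02
Step 1: grad_x = 2*3*3.8051 = 22.8306, grad_y = 2*8*2.1316 = 34.1056
  x_1 = 3.8051 - 0.02*22.8306 = 3.3485
  y_1 = 2.1316 - 0.02*34.1056 = 1.4495
Step 2: grad_x = 2*3*3.3485 = 20.0909, grad_y = 2*8*1.4495 = 23.1918
  x_2 = 3.3485 - 0.02*20.0909 = 2.9467
  y_2 = 1.4495 - 0.02*23.1918 = 0.9857
Step 3: grad_x = 2*3*2.9467 = 17.68, grad_y = 2*8*0.9857 = 15.7704
  x_3 = 2.9467 - 0.02*17.68 = 2.5931
  y_3 = 0.9857 - 0.02*15.7704 = 0.6702
Step 4: grad_x = 2*3*2.5931 = 15.5584, grad_y = 2*8*0.6702 = 10.7239
  x_4 = 2.5931 - 0.02*15.5584 = 2.2819
  y_4 = 0.6702 - 0.02*10.7239 = 0.4558
Step 5: grad_x = 2*3*2.2819 = 13.6914, grad_y = 2*8*0.4558 = 7.2922
  x_5 = 2.2819 - 0.02*13.6914 = 2.0081
  y_5 = 0.4558 - 0.02*7.2922 = 0.3099
f(2.0081, 0.3099) = 3*2.0081^2 + 8*0.3099^2 = 12.8655


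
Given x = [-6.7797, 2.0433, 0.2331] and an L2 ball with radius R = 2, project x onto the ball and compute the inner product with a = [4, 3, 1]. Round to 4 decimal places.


Step 1: Compute ||x|| (intermediates to 6 decimals).
||x|| = sqrt((-6.7797)^2 + 2.0433^2 + 0.2331^2) = 7.084754
Step 2: Project.
Since ||x|| > R, scale = R/||x|| = 2/7.084754 = 0.282296, proj(x) = scale * x
proj(x) = [-1.913882, 0.576815, 0.065803]
Step 3: Dot product.
a^T * proj(x) = 4*(-1.913882) + 3*0.576815 + 1*0.065803 = -5.8593


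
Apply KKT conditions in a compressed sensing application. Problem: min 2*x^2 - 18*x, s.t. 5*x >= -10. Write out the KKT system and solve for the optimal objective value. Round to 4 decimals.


Step 1: Try lambda = 0 (constraint inactive).
Stationarity: 2*2*x - 18 = 0
x* = 18/(2*2) = 4.5
Check constraint: 5*4.5 = 22.5 >= -10 -- satisfied.
Step 2: Compute optimal value.
f(x*) = 2*4.5^2 - 18*4.5 = -40.5


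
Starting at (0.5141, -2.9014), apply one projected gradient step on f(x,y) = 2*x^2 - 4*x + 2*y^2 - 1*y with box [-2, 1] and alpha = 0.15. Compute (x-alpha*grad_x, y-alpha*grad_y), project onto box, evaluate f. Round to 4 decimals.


Step 1: Compute gradient at (0.5141, -2.9014).
grad_x = 2*2*0.5141 - 4 = -1.9436
grad_y = 2*2*-2.9014 - 1 = -12.6056
Step 2: Gradient step.
x_raw = 0.5141 - 0.15*-1.9436 = 0.8056
y_raw = -2.9014 - 0.15*-12.6056 = -1.0106
Step 3: Project onto [-2, 1].
x_proj = clip(0.8056) = 0.8056
y_proj = clip(-1.0106) = -1.0106
Step 4: Evaluate f.
f(0.8056, -1.0106) = 1.1286


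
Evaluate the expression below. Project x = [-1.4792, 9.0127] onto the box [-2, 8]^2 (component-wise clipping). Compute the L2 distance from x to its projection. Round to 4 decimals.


Project each component onto [-2, 8].
clip(-1.4792) = -1.4792, clip(9.0127) = 8.0
Projection = [-1.4792, 8.0]
Squared diffs: [0.0, 1.0256]
Distance = sqrt(1.0256) = 1.0127


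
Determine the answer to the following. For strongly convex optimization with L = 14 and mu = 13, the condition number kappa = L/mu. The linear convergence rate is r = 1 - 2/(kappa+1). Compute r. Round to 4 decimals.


Step 1: Compute the condition number.
kappa = L/mu = 14/13 = 1.0769
Step 2: Compute the convergence rate.
r = 1 - 2/(kappa + 1) = 1 - 2*mu/(L + mu) = (L - mu)/(L + mu) = 1/27 = 0.037


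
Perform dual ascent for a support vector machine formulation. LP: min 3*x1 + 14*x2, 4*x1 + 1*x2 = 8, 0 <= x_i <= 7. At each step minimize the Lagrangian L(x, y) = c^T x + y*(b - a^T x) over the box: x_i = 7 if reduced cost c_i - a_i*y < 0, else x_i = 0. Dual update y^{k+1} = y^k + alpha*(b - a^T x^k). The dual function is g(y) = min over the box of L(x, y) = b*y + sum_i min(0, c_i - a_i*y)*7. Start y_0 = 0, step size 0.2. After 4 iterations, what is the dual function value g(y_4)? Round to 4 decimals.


Dual ascent for LP: min 3*x1 + 14*x2, 4*x1 + 1*x2 = 8, 0 <= x_i <= 7
Step 1: y^k = 0.0, reduced costs: (3.0, 14.0)
  x^k = (0.0, 0.0), subgradient = b - a^T x = 8.0
  y^{k+1} = 0.0 + 0.2*8.0 = 1.6
Step 2: y^k = 1.6, reduced costs: (-3.4, 12.4)
  x^k = (7.0, 0.0), subgradient = b - a^T x = -20.0
  y^{k+1} = 1.6 + 0.2*-20.0 = -2.4
Step 3: y^k = -2.4, reduced costs: (12.6, 16.4)
  x^k = (0.0, 0.0), subgradient = b - a^T x = 8.0
  y^{k+1} = -2.4 + 0.2*8.0 = -0.8
Step 4: y^k = -0.8, reduced costs: (6.2, 14.8)
  x^k = (0.0, 0.0), subgradient = b - a^T x = 8.0
  y^{k+1} = -0.8 + 0.2*8.0 = 0.8
Dual objective at y_4 = 0.8: reduced costs (-0.2, 13.2), box minimizer x = (7.0, 0.0)
g(y_4) = b*y + (c1 - a1*y)*x1 + (c2 - a2*y)*x2 = 8*0.8 + (-0.2)*7.0 + 13.2*0.0 = 6.4 - 1.4 + 0.0 = 5.0


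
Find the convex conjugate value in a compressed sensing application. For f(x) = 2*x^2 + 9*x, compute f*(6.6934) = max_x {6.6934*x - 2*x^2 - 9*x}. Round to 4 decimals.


f*(y) = sup_x {y*x - a*x^2 - b*x} = sup_x {(y-b)*x - a*x^2}
FOC: (y - b) - 2a*x = 0 => x* = (y - b)/(2a)
x* = (6.6934 - 9)/(2*2) = -0.5767
f*(6.6934) = (y-b)^2/(4a) = (6.6934 - 9)^2/(4*2)
= 5.3204/8 = 0.6651


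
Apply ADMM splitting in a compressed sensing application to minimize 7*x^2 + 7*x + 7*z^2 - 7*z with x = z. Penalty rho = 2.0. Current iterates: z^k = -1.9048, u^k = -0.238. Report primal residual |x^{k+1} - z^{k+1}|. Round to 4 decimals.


ADMM iteration with rho = 2.0, z^k = -1.9048, u^k = -0.238
Step 1: x-update.
Minimize 7*x^2 + 7*x + (2.0/2)*(x + 1.9048 - 0.238)^2
FOC: (2*7 + 2.0)*x = -7 + 2.0*(-1.9048 + 0.238)
x^{k+1} = -0.6459
Step 2: z-update.
Minimize 7*z^2 - 7*z + (2.0/2)*(-0.6459 - z - 0.238)^2
FOC: (2*7 + 2.0)*z = 7 + 2.0*(-0.6459 - 0.238)
z^{k+1} = 0.327
Step 3: u-update.
u^{k+1} = -0.238 - 0.6459 - 0.327 = -1.2109
Step 4: Primal residual = |-0.6459 - 0.327| = 0.9729


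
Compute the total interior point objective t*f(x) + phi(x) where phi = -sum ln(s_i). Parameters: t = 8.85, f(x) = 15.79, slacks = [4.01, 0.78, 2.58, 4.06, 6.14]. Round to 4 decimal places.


Step 1: Compute log-barrier.
ln values: [1.3888, -0.2485, 0.9478, 1.4012, 1.8148]
phi = -(1.3888 - 0.2485 + 0.9478 + 1.4012 + 1.8148) = -5.3041
Step 2: Compute augmented objective.
t*f(x) = 8.85*15.79 = 139.7415
Total = 139.7415 - 5.3041 = 134.4374


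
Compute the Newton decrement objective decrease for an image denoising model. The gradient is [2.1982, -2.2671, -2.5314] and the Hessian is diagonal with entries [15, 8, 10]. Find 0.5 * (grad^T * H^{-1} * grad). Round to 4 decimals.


Step 1: H is diagonal, so H^(-1) * g = [0.1465, -0.2834, -0.2531].
Step 2: g^T H^(-1) g = sum_i g_i^2 / H_ii
  = (2.1982)^2/15 + (-2.2671)^2/8 + (-2.5314)^2/10
  = 0.3221 + 0.6425 + 0.6408 = 1.6054
Step 3: Objective decrease = 0.5 * g^T H^(-1) g = 0.8027


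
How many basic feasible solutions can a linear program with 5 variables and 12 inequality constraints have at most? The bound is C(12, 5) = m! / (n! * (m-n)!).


Each vertex corresponds to some choice of n active constraints out of m, so the number of vertices is at most C(m, n) = m! / (n!(m-n)!).
m = 12, n = 5
Numerator: 12 * 11 * 10 * 9 * 8
Denominator: 5! = 120
C(12, 5) = 792


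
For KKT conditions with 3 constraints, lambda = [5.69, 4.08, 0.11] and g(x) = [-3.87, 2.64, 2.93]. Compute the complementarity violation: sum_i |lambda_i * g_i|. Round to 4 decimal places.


KKT complementary slackness check:
lambda_1 * g_1 = 5.69 * -3.87 = -22.0203
lambda_2 * g_2 = 4.08 * 2.64 = 10.7712
lambda_3 * g_3 = 0.11 * 2.93 = 0.3223
Total violation = 22.0203 + 10.7712 + 0.3223 = 33.1138


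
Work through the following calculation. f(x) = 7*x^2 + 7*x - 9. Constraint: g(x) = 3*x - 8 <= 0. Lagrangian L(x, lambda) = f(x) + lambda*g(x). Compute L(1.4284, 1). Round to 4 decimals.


Step 1: Evaluate f(x).
f(1.4284) = 7*1.4284^2 + 7*1.4284 - 9 = 15.2811
Step 2: Evaluate g(x).
g(1.4284) = 3*1.4284 - 8 = -3.7148
Step 3: Compute Lagrangian.
L = 15.2811 + 1*-3.7148 = 11.5663


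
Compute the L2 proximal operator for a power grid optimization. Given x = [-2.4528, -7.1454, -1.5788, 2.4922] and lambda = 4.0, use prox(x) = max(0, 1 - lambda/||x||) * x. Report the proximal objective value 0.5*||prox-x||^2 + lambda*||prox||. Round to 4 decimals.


Step 1: Compute ||x||.
||x|| = 8.1103
Step 2: Compute scaling factor.
scale = max(0, 1 - 4.0/8.1103) = 0.5068
Step 3: prox(x) = [-1.2431, -3.6213, -0.8001, 1.263]
||prox(x)|| = 4.1103
Step 4: Proximal objective.
0.5*||prox-x||^2 = 8.0
lambda*||prox|| = 16.4412
Total = 24.4411


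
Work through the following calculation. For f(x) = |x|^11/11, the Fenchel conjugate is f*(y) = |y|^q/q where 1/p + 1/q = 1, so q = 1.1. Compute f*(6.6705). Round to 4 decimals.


The conjugate exponent q satisfies 1/p + 1/q = 1.
p = 11, so q = 11/(11 - 1) = 1.1
|y|^q = 6.6705^1.1 = 8.0644
f*(6.6705) = 8.0644 / 1.1 = 7.3313


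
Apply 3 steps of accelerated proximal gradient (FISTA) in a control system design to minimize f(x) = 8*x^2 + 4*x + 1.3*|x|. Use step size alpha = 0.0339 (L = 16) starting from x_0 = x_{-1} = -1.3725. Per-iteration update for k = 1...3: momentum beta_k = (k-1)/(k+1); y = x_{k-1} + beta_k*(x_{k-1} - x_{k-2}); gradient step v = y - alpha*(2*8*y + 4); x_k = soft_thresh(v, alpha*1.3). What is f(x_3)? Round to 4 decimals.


FISTA on f(x) = 8*x^2 + 4*x + 1.3*|x|
L = 16, alpha = 0.0339
Iteration 1: beta = 0.0, y = -1.3725 + 0.0*(-1.3725 + 1.3725) = -1.3725
  grad(y) = -17.96, v = y - alpha*grad = -0.7637
  prox(v) = soft_thresh(-0.7637, 0.0441) = -0.7196
Iteration 2: beta = 0.3333, y = -0.7196 + 0.3333*(-0.7196 + 1.3725) = -0.5019
  grad(y) = -4.0312, v = y - alpha*grad = -0.3653
  prox(v) = soft_thresh(-0.3653, 0.0441) = -0.3212
Iteration 3: beta = 0.5, y = -0.3212 + 0.5*(-0.3212 + 0.7196) = -0.122
  grad(y) = 2.0474, v = y - alpha*grad = -0.1914
  prox(v) = soft_thresh(-0.1914, 0.0441) = -0.1474
f(x_3) = 8*(-0.1474)^2 + 4*(-0.1474) + 1.3*|-0.1474| = -0.2242


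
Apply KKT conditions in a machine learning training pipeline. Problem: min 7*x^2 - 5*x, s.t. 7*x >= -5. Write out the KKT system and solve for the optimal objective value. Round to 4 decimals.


Step 1: Try lambda = 0 (constraint inactive).
Stationarity: 2*7*x - 5 = 0
x* = 5/(2*7) = 5/14 = 0.3571 (rounded; the exact value 5/14 is used below)
Check constraint: 7*0.3571 = 2.4997 >= -5 -- satisfied.
Step 2: Compute optimal value.
f(x*) = 7*(5/14)^2 - 5*(5/14) = -0.8929


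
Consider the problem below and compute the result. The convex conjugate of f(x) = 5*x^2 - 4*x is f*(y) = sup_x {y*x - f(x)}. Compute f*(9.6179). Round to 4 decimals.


f*(y) = sup_x {y*x - a*x^2 - b*x} = sup_x {(y-b)*x - a*x^2}
FOC: (y - b) - 2a*x = 0 => x* = (y - b)/(2a)
x* = (9.6179 + 4)/(2*5) = 1.3618
f*(9.6179) = (y-b)^2/(4a) = (9.6179 + 4)^2/(4*5)
= 185.4472/20 = 9.2724


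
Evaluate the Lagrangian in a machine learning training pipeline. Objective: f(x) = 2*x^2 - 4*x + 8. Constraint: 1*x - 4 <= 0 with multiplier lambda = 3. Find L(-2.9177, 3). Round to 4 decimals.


Step 1: Evaluate f(x).
f(-2.9177) = 2*(-2.9177)^2 - 4*(-2.9177) + 8 = 36.6967
Step 2: Evaluate g(x).
g(-2.9177) = 1*-2.9177 - 4 = -6.9177
Step 3: Compute Lagrangian.
L = 36.6967 + 3*-6.9177 = 15.9436


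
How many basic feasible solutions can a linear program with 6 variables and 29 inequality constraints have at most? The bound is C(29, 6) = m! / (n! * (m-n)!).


Each vertex corresponds to some choice of n active constraints out of m, so the number of vertices is at most C(m, n) = m! / (n!(m-n)!).
m = 29, n = 6
Numerator: 29 * 28 * 27 * 26 * 25 * 24
Denominator: 6! = 720
C(29, 6) = 475020


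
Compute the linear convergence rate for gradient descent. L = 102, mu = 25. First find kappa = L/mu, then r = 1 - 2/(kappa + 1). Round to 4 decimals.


Step 1: Compute the condition number.
kappa = L/mu = 102/25 = 4.08
Step 2: Compute the convergence rate.
r = 1 - 2/(kappa + 1) = 1 - 2*mu/(L + mu) = (L - mu)/(L + mu) = 77/127 = 0.6063


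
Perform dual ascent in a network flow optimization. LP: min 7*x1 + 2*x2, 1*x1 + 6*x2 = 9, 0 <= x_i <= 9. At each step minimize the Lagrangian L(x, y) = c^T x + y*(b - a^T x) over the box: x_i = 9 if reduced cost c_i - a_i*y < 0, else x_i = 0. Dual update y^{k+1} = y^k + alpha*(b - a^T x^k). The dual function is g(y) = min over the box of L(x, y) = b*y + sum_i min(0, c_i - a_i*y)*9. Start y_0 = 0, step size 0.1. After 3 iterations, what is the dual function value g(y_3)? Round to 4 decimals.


Dual ascent for LP: min 7*x1 + 2*x2, 1*x1 + 6*x2 = 9, 0 <= x_i <= 9
Step 1: y^k = 0.0, reduced costs: (7.0, 2.0)
  x^k = (0.0, 0.0), subgradient = b - a^T x = 9.0
  y^{k+1} = 0.0 + 0.1*9.0 = 0.9
Step 2: y^k = 0.9, reduced costs: (6.1, -3.4)
  x^k = (0.0, 9.0), subgradient = b - a^T x = -45.0
  y^{k+1} = 0.9 + 0.1*-45.0 = -3.6
Step 3: y^k = -3.6, reduced costs: (10.6, 23.6)
  x^k = (0.0, 0.0), subgradient = b - a^T x = 9.0
  y^{k+1} = -3.6 + 0.1*9.0 = -2.7
Dual objective at y_3 = -2.7: reduced costs (9.7, 18.2), box minimizer x = (0.0, 0.0)
g(y_3) = b*y + (c1 - a1*y)*x1 + (c2 - a2*y)*x2 = 9*(-2.7) + 9.7*0.0 + 18.2*0.0 = -24.3 + 0.0 + 0.0 = -24.3


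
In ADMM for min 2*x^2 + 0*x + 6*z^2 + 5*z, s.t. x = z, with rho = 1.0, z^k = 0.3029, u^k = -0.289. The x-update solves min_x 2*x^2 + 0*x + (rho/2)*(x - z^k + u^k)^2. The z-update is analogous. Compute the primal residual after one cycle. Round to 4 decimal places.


ADMM iteration with rho = 1.0, z^k = 0.3029, u^k = -0.289
Step 1: x-update.
Minimize 2*x^2 + 0*x + (1.0/2)*(x - 0.3029 - 0.289)^2
FOC: (2*2 + 1.0)*x = 0 + 1.0*(0.3029 + 0.289)
x^{k+1} = 0.1184
Step 2: z-update.
Minimize 6*z^2 + 5*z + (1.0/2)*(0.1184 - z - 0.289)^2
FOC: (2*6 + 1.0)*z = -5 + 1.0*(0.1184 - 0.289)
z^{k+1} = -0.3977
Step 3: u-update.
u^{k+1} = -0.289 + 0.1184 + 0.3977 = 0.2271
Step 4: Primal residual = |0.1184 + 0.3977| = 0.5161


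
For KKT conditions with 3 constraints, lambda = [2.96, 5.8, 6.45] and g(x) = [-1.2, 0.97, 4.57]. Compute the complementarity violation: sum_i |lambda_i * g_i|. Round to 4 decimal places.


KKT complementary slackness check:
lambda_1 * g_1 = 2.96 * -1.2 = -3.552
lambda_2 * g_2 = 5.8 * 0.97 = 5.626
lambda_3 * g_3 = 6.45 * 4.57 = 29.4765
Total violation = 3.552 + 5.626 + 29.4765 = 38.6545


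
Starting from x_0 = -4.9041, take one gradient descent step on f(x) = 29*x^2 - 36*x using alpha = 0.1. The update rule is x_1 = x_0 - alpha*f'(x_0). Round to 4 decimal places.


We compute the gradient at x_0 and apply the update.
f'(x) = 58*x - 36
f'(-4.9041) = 58*-4.9041 - 36 = -320.4378
x_1 = -4.9041 - 0.1*-320.4378 = 27.1397


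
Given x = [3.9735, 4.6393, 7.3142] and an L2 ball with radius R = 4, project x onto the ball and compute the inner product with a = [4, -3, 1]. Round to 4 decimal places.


Step 1: Compute ||x|| (intermediates to 6 decimals).
||x|| = sqrt(3.9735^2 + 4.6393^2 + 7.3142^2) = 9.529393
Step 2: Project.
Since ||x|| > R, scale = R/||x|| = 4/9.529393 = 0.419754, proj(x) = scale * x
proj(x) = [1.667893, 1.947365, 3.070165]
Step 3: Dot product.
a^T * proj(x) = 4*1.667893 - 3*1.947365 + 1*3.070165 = 3.8996


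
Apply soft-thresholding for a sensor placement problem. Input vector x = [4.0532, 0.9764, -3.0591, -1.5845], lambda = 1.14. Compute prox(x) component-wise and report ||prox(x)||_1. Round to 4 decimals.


Soft-thresholding with lambda = 1.14:
prox(4.0532) = sign(4.0532)*max(|4.0532| - 1.14, 0) = 2.9132
prox(0.9764) = sign(0.9764)*max(|0.9764| - 1.14, 0) = 0.0
prox(-3.0591) = sign(-3.0591)*max(|-3.0591| - 1.14, 0) = -1.9191
prox(-1.5845) = sign(-1.5845)*max(|-1.5845| - 1.14, 0) = -0.4445
prox(x) = [2.9132, 0.0, -1.9191, -0.4445]
||prox(x)||_1 = 2.9132 + 0.0 + 1.9191 + 0.4445 = 5.2768


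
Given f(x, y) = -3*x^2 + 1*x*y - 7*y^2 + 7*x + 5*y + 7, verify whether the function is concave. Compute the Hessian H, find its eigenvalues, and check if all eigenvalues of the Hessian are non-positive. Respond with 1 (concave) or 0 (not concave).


The Hessian of f(x,y) = -3*x^2 + 1*x*y - 7*y^2 + 7*x + 5*y + 7 is:
H = [[-6, 1], [1, -14]]
Trace = -6 - 14 = -20
Determinant = -6*-14 - (1)^2 = 83
Discriminant = (-20)^2 - 4*83 = 68.0
Eigenvalues: lambda_1 = -14.1231, lambda_2 = -5.8769
The function is concave.

1


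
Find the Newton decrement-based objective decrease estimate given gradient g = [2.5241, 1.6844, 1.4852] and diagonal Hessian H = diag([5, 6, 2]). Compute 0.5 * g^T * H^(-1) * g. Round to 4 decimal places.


Step 1: H is diagonal, so H^(-1) * g = [0.5048, 0.2807, 0.7426].
Step 2: g^T H^(-1) g = sum_i g_i^2 / H_ii
  = (2.5241)^2/5 + (1.6844)^2/6 + (1.4852)^2/2
  = 1.2742 + 0.4729 + 1.1029 = 2.85
Step 3: Objective decrease = 0.5 * g^T H^(-1) g = 1.425


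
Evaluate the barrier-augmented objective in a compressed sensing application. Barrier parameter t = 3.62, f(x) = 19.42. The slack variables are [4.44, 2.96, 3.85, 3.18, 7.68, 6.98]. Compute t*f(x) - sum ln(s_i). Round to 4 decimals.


Step 1: Compute log-barrier.
ln values: [1.4907, 1.0852, 1.3481, 1.1569, 2.0386, 1.943]
phi = -(1.4907 + 1.0852 + 1.3481 + 1.1569 + 2.0386 + 1.943) = -9.0625
Step 2: Compute augmented objective.
t*f(x) = 3.62*19.42 = 70.3004
Total = 70.3004 - 9.0625 = 61.2379


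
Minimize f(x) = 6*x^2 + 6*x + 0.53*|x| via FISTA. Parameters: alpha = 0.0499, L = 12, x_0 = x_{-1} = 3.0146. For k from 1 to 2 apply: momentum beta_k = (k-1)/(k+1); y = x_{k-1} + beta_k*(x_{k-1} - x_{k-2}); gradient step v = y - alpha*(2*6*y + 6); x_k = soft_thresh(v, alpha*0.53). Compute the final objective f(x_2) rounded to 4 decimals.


FISTA on f(x) = 6*x^2 + 6*x + 0.53*|x|
L = 12, alpha = 0.0499
Iteration 1: beta = 0.0, y = 3.0146 + 0.0*(3.0146 - 3.0146) = 3.0146
  grad(y) = 42.1752, v = y - alpha*grad = 0.9101
  prox(v) = soft_thresh(0.9101, 0.0264) = 0.8836
Iteration 2: beta = 0.3333, y = 0.8836 + 0.3333*(0.8836 - 3.0146) = 0.1733
  grad(y) = 8.0794, v = y - alpha*grad = -0.2299
  prox(v) = soft_thresh(-0.2299, 0.0264) = -0.2034
f(x_2) = 6*(-0.2034)^2 + 6*(-0.2034) + 0.53*|-0.2034| = -0.8645


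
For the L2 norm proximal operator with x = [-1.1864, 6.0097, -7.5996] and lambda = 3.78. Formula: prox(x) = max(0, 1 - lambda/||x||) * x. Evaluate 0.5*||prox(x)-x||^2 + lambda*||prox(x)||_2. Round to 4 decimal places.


Step 1: Compute ||x||.
||x|| = 9.761
Step 2: Compute scaling factor.
scale = max(0, 1 - 3.78/9.761) = 0.6127
Step 3: prox(x) = [-0.727, 3.6824, -4.6566]
||prox(x)|| = 5.981
Step 4: Proximal objective.
0.5*||prox-x||^2 = 7.1442
lambda*||prox|| = 22.6082
Total = 29.7525


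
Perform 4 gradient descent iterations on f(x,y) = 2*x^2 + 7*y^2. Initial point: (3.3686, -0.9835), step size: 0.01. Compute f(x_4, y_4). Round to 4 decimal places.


Gradient descent on f(x,y) = 2*x^2 + 7*y^2.
Starting point: (3.3686, -0.9835), alpha = 0.01
Step 1: grad_x = 2*2*3.3686 = 13.4744, grad_y = 2*7*-0.9835 = -13.769
  x_1 = 3.3686 - 0.01*13.4744 = 3.2339
  y_1 = -0.9835 - 0.01*-13.769 = -0.8458
Step 2: grad_x = 2*2*3.2339 = 12.9354, grad_y = 2*7*-0.8458 = -11.8413
  x_2 = 3.2339 - 0.01*12.9354 = 3.1045
  y_2 = -0.8458 - 0.01*-11.8413 = -0.7274
Step 3: grad_x = 2*2*3.1045 = 12.418, grad_y = 2*7*-0.7274 = -10.1836
  x_3 = 3.1045 - 0.01*12.418 = 2.9803
  y_3 = -0.7274 - 0.01*-10.1836 = -0.6256
Step 4: grad_x = 2*2*2.9803 = 11.9213, grad_y = 2*7*-0.6256 = -8.7579
  x_4 = 2.9803 - 0.01*11.9213 = 2.8611
  y_4 = -0.6256 - 0.01*-8.7579 = -0.538
f(2.8611, -0.538) = 2*2.8611^2 + 7*(-0.538)^2 = 18.3979


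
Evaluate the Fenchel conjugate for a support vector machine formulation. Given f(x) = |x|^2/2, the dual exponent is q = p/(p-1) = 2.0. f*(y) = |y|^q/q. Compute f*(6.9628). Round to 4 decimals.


The conjugate exponent q satisfies 1/p + 1/q = 1.
p = 2, so q = 2/(2 - 1) = 2.0
|y|^q = 6.9628^2.0 = 48.4806
f*(6.9628) = 48.4806 / 2.0 = 24.2403


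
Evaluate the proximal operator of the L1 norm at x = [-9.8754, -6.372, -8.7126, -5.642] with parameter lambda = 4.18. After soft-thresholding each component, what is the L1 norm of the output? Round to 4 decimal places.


Soft-thresholding with lambda = 4.18:
prox(-9.8754) = sign(-9.8754)*max(|-9.8754| - 4.18, 0) = -5.6954
prox(-6.372) = sign(-6.372)*max(|-6.372| - 4.18, 0) = -2.192
prox(-8.7126) = sign(-8.7126)*max(|-8.7126| - 4.18, 0) = -4.5326
prox(-5.642) = sign(-5.642)*max(|-5.642| - 4.18, 0) = -1.462
prox(x) = [-5.6954, -2.192, -4.5326, -1.462]
||prox(x)||_1 = 5.6954 + 2.192 + 4.5326 + 1.462 = 13.882


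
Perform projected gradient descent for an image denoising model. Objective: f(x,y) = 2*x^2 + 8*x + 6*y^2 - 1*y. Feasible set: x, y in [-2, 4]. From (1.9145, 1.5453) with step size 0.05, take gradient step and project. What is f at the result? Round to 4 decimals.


Step 1: Compute gradient at (1.9145, 1.5453).
grad_x = 2*2*1.9145 + 8 = 15.658
grad_y = 2*6*1.5453 - 1 = 17.5436
Step 2: Gradient step.
x_raw = 1.9145 - 0.05*15.658 = 1.1316
y_raw = 1.5453 - 0.05*17.5436 = 0.6681
Step 3: Project onto [-2, 4].
x_proj = clip(1.1316) = 1.1316
y_proj = clip(0.6681) = 0.6681
Step 4: Evaluate f.
f(1.1316, 0.6681) = 13.624


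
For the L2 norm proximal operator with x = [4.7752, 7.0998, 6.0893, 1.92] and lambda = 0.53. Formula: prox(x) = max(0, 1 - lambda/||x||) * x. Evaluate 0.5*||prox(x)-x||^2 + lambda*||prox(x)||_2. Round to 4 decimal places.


Step 1: Compute ||x||.
||x|| = 10.6759
Step 2: Compute scaling factor.
scale = max(0, 1 - 0.53/10.6759) = 0.9504
Step 3: prox(x) = [4.5381, 6.7473, 5.787, 1.8247]
||prox(x)|| = 10.1459
Step 4: Proximal objective.
0.5*||prox-x||^2 = 0.1405
lambda*||prox|| = 5.3773
Total = 5.5178


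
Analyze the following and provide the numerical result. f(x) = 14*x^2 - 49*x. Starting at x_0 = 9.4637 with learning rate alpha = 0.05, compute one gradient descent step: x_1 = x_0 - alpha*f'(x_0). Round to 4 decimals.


We compute the gradient at x_0 and apply the update.
f'(x) = 28*x - 49
f'(9.4637) = 28*9.4637 - 49 = 215.9836
x_1 = 9.4637 - 0.05*215.9836 = -1.3355


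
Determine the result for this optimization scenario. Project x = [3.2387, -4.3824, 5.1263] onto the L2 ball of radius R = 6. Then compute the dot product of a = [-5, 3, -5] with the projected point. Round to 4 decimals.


Step 1: Compute ||x|| (intermediates to 6 decimals).
||x|| = sqrt(3.2387^2 + (-4.3824)^2 + 5.1263^2) = 7.481548
Step 2: Project.
Since ||x|| > R, scale = R/||x|| = 6/7.481548 = 0.801973, proj(x) = scale * x
proj(x) = [2.59735, -3.514566, 4.111154]
Step 3: Dot product.
a^T * proj(x) = -5*2.59735 + 3*(-3.514566) - 5*4.111154 = -44.0862


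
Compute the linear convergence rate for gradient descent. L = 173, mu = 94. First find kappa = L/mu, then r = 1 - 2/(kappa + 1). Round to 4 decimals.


Step 1: Compute the condition number.
kappa = L/mu = 173/94 = 1.8404
Step 2: Compute the convergence rate.
r = 1 - 2/(kappa + 1) = 1 - 2*mu/(L + mu) = (L - mu)/(L + mu) = 79/267 = 0.2959


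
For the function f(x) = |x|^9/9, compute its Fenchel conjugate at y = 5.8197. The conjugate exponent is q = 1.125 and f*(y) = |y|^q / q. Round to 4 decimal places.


The conjugate exponent q satisfies 1/p + 1/q = 1.
p = 9, so q = 9/(9 - 1) = 1.125
|y|^q = 5.8197^1.125 = 7.2529
f*(5.8197) = 7.2529 / 1.125 = 6.447


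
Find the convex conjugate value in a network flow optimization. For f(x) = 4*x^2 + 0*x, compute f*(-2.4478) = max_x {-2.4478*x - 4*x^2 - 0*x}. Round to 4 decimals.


f*(y) = sup_x {y*x - a*x^2 - b*x} = sup_x {(y-b)*x - a*x^2}
FOC: (y - b) - 2a*x = 0 => x* = (y - b)/(2a)
x* = (-2.4478 - 0)/(2*4) = -0.306
f*(-2.4478) = (y-b)^2/(4a) = (-2.4478 - 0)^2/(4*4)
= 5.9917/16 = 0.3745


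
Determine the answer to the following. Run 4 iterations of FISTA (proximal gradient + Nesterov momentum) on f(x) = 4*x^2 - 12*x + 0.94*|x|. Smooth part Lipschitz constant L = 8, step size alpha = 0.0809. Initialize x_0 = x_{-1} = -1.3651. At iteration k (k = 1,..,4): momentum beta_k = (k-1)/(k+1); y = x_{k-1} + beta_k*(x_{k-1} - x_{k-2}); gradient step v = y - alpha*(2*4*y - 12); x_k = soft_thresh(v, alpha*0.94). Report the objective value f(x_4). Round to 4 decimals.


FISTA on f(x) = 4*x^2 - 12*x + 0.94*|x|
L = 8, alpha = 0.0809
Iteration 1: beta = 0.0, y = -1.3651 + 0.0*(-1.3651 + 1.3651) = -1.3651
  grad(y) = -22.9208, v = y - alpha*grad = 0.4892
  prox(v) = soft_thresh(0.4892, 0.076) = 0.4131
Iteration 2: beta = 0.3333, y = 0.4131 + 0.3333*(0.4131 + 1.3651) = 1.0059
  grad(y) = -3.9528, v = y - alpha*grad = 1.3257
  prox(v) = soft_thresh(1.3257, 0.076) = 1.2496
Iteration 3: beta = 0.5, y = 1.2496 + 0.5*(1.2496 - 0.4131) = 1.6679
  grad(y) = 1.343, v = y - alpha*grad = 1.5592
  prox(v) = soft_thresh(1.5592, 0.076) = 1.4832
Iteration 4: beta = 0.6, y = 1.4832 + 0.6*(1.4832 - 1.2496) = 1.6233
  grad(y) = 0.9865, v = y - alpha*grad = 1.5435
  prox(v) = soft_thresh(1.5435, 0.076) = 1.4675
f(x_4) = 4*1.4675^2 - 12*1.4675 + 0.94*|1.4675| = -7.6164


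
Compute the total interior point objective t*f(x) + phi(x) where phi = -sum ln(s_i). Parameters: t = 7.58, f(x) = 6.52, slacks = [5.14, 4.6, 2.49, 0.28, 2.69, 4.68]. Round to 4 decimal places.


Step 1: Compute log-barrier.
ln values: [1.6371, 1.5261, 0.9123, -1.273, 0.9895, 1.5433]
phi = -(1.6371 + 1.5261 + 0.9123 - 1.273 + 0.9895 + 1.5433) = -5.3353
Step 2: Compute augmented objective.
t*f(x) = 7.58*6.52 = 49.4216
Total = 49.4216 - 5.3353 = 44.0863
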